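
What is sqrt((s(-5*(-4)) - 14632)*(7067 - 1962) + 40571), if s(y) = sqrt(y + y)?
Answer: sqrt(-74655789 + 10210*sqrt(10)) ≈ 8638.5*I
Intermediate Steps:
s(y) = sqrt(2)*sqrt(y) (s(y) = sqrt(2*y) = sqrt(2)*sqrt(y))
sqrt((s(-5*(-4)) - 14632)*(7067 - 1962) + 40571) = sqrt((sqrt(2)*sqrt(-5*(-4)) - 14632)*(7067 - 1962) + 40571) = sqrt((sqrt(2)*sqrt(20) - 14632)*5105 + 40571) = sqrt((sqrt(2)*(2*sqrt(5)) - 14632)*5105 + 40571) = sqrt((2*sqrt(10) - 14632)*5105 + 40571) = sqrt((-14632 + 2*sqrt(10))*5105 + 40571) = sqrt((-74696360 + 10210*sqrt(10)) + 40571) = sqrt(-74655789 + 10210*sqrt(10))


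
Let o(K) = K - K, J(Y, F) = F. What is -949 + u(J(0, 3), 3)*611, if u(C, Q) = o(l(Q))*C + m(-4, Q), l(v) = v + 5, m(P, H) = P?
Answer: -3393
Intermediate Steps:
l(v) = 5 + v
o(K) = 0
u(C, Q) = -4 (u(C, Q) = 0*C - 4 = 0 - 4 = -4)
-949 + u(J(0, 3), 3)*611 = -949 - 4*611 = -949 - 2444 = -3393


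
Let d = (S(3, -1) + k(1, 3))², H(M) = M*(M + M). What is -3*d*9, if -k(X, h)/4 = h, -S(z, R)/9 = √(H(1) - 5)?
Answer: 2673 - 5832*I*√3 ≈ 2673.0 - 10101.0*I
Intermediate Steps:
H(M) = 2*M² (H(M) = M*(2*M) = 2*M²)
S(z, R) = -9*I*√3 (S(z, R) = -9*√(2*1² - 5) = -9*√(2*1 - 5) = -9*√(2 - 5) = -9*I*√3)
k(X, h) = -4*h
d = (-12 - 9*I*√3)² (d = (-9*I*√3 - 4*3)² = (-9*I*√3 - 12)² = (-12 - 9*I*√3)² ≈ -99.0 + 374.12*I)
-3*d*9 = -3*(-99 + 216*I*√3)*9 = (297 - 648*I*√3)*9 = 2673 - 5832*I*√3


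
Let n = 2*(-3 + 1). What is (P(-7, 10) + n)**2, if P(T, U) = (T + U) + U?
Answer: 81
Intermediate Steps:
P(T, U) = T + 2*U
n = -4 (n = 2*(-2) = -4)
(P(-7, 10) + n)**2 = ((-7 + 2*10) - 4)**2 = ((-7 + 20) - 4)**2 = (13 - 4)**2 = 9**2 = 81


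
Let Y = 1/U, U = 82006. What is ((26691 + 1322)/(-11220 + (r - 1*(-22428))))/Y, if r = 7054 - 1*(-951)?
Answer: 2297234078/19213 ≈ 1.1957e+5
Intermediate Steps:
r = 8005 (r = 7054 + 951 = 8005)
Y = 1/82006 ≈ 1.2194e-5
((26691 + 1322)/(-11220 + (r - 1*(-22428))))/Y = ((26691 + 1322)/(-11220 + (8005 - 1*(-22428))))/(1/82006) = (28013/(-11220 + (8005 + 22428)))*82006 = (28013/(-11220 + 30433))*82006 = (28013/19213)*82006 = 2297234078/19213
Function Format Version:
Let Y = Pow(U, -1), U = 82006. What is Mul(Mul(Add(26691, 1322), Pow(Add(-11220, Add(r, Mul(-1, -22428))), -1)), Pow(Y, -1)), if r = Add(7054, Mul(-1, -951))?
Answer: Rational(2297234078, 19213) ≈ 1.1957e+5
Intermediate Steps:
r = 8005 (r = Add(7054, 951) = 8005)
Y = Rational(1, 82006) (Y = Pow(82006, -1) = Rational(1, 82006) ≈ 1.2194e-5)
Mul(Mul(Add(26691, 1322), Pow(Add(-11220, Add(r, Mul(-1, -22428))), -1)), Pow(Y, -1)) = Mul(Mul(Add(26691, 1322), Pow(Add(-11220, Add(8005, Mul(-1, -22428))), -1)), Pow(Rational(1, 82006), -1)) = Mul(Mul(28013, Pow(Add(-11220, Add(8005, 22428)), -1)), 82006) = Mul(Mul(28013, Pow(Add(-11220, 30433), -1)), 82006) = Mul(Mul(28013, Pow(19213, -1)), 82006) = Mul(Mul(28013, Rational(1, 19213)), 82006) = Mul(Rational(28013, 19213), 82006) = Rational(2297234078, 19213)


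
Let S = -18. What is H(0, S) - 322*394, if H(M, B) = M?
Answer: -126868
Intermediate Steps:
H(0, S) - 322*394 = 0 - 322*394 = 0 - 126868 = -126868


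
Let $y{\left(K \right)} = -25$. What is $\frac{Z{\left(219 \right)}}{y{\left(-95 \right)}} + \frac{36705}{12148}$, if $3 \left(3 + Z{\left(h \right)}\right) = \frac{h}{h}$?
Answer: $\frac{2850059}{911100} \approx 3.1282$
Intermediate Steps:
$Z{\left(h \right)} = - \frac{8}{3}$ ($Z{\left(h \right)} = -3 + \frac{h \frac{1}{h}}{3} = -3 + \frac{1}{3} \cdot 1 = -3 + \frac{1}{3} = - \frac{8}{3}$)
$\frac{Z{\left(219 \right)}}{y{\left(-95 \right)}} + \frac{36705}{12148} = - \frac{8}{3 \left(-25\right)} + \frac{36705}{12148} = \left(- \frac{8}{3}\right) \left(- \frac{1}{25}\right) + 36705 \cdot \frac{1}{12148} = \frac{8}{75} + \frac{36705}{12148} = \frac{2850059}{911100}$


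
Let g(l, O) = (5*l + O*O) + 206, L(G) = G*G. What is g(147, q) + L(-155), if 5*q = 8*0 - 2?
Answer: 624154/25 ≈ 24966.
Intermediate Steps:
L(G) = G²
q = -⅖ (q = (8*0 - 2)/5 = (0 - 2)/5 = (⅕)*(-2) = -⅖ ≈ -0.40000)
g(l, O) = 206 + O² + 5*l (g(l, O) = (5*l + O²) + 206 = (O² + 5*l) + 206 = 206 + O² + 5*l)
g(147, q) + L(-155) = (206 + (-⅖)² + 5*147) + (-155)² = (206 + 4/25 + 735) + 24025 = 23529/25 + 24025 = 624154/25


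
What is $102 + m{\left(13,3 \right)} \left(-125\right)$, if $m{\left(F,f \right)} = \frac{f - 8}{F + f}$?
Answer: $\frac{2257}{16} \approx 141.06$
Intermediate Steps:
$m{\left(F,f \right)} = \frac{-8 + f}{F + f}$
$102 + m{\left(13,3 \right)} \left(-125\right) = 102 + \frac{-8 + 3}{13 + 3} \left(-125\right) = 102 + \frac{1}{16} \left(-5\right) \left(-125\right) = 102 - - \frac{625}{16} = 102 + \frac{625}{16} = \frac{2257}{16}$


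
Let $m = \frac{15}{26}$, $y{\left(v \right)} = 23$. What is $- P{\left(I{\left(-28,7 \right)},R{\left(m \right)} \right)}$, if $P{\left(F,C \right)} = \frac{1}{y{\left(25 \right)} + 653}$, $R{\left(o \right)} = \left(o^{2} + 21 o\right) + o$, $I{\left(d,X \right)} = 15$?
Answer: $- \frac{1}{676} \approx -0.0014793$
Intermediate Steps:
$m = \frac{15}{26}$ ($m = 15 \cdot \frac{1}{26} = \frac{15}{26} \approx 0.57692$)
$R{\left(o \right)} = o^{2} + 22 o$
$P{\left(F,C \right)} = \frac{1}{676}$ ($P{\left(F,C \right)} = \frac{1}{23 + 653} = \frac{1}{676}$)
$- P{\left(I{\left(-28,7 \right)},R{\left(m \right)} \right)} = \left(-1\right) \frac{1}{676} = - \frac{1}{676}$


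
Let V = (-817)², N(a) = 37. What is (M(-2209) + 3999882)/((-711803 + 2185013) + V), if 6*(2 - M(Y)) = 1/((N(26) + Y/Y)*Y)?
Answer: 183140870579/98015212068 ≈ 1.8685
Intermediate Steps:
V = 667489
M(Y) = 2 - 1/(228*Y) (M(Y) = 2 - 1/(6*(37 + Y/Y)*Y) = 2 - 1/(6*(37 + 1)*Y) = 2 - 1/(6*38*Y) = 2 - 1/(228*Y))
(M(-2209) + 3999882)/((-711803 + 2185013) + V) = ((2 - 1/228/(-2209)) + 3999882)/((-711803 + 2185013) + 667489) = ((2 - 1/228*(-1/2209)) + 3999882)/(1473210 + 667489) = ((2 + 1/503652) + 3999882)/2140699 = (1007305/503652 + 3999882)*(1/2140699) = (2014549576369/503652)*(1/2140699) = 183140870579/98015212068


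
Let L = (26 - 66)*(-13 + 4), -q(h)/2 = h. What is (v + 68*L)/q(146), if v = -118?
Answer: -12181/146 ≈ -83.432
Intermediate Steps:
q(h) = -2*h
L = 360 (L = -40*(-9) = 360)
(v + 68*L)/q(146) = (-118 + 68*360)/((-2*146)) = (-118 + 24480)/(-292) = 24362*(-1/292) = -12181/146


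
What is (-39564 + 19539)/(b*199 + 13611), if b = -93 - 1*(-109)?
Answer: -4005/3359 ≈ -1.1923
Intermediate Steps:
b = 16 (b = -93 + 109 = 16)
(-39564 + 19539)/(b*199 + 13611) = (-39564 + 19539)/(16*199 + 13611) = -20025/(3184 + 13611) = -20025/16795 = -20025*1/16795 = -4005/3359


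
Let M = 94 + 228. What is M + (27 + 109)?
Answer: 458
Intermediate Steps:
M = 322
M + (27 + 109) = 322 + (27 + 109) = 322 + 136 = 458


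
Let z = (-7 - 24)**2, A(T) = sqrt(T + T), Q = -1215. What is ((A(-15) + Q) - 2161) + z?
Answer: -2415 + I*sqrt(30) ≈ -2415.0 + 5.4772*I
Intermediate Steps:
A(T) = sqrt(2)*sqrt(T) (A(T) = sqrt(2*T) = sqrt(2)*sqrt(T))
z = 961 (z = (-31)**2 = 961)
((A(-15) + Q) - 2161) + z = ((sqrt(2)*sqrt(-15) - 1215) - 2161) + 961 = ((sqrt(2)*(I*sqrt(15)) - 1215) - 2161) + 961 = ((I*sqrt(30) - 1215) - 2161) + 961 = ((-1215 + I*sqrt(30)) - 2161) + 961 = (-3376 + I*sqrt(30)) + 961 = -2415 + I*sqrt(30)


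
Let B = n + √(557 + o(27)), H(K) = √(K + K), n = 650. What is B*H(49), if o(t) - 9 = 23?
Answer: 7*√2*(650 + √589) ≈ 6674.9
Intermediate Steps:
o(t) = 32 (o(t) = 9 + 23 = 32)
H(K) = √2*√K (H(K) = √(2*K) = √2*√K)
B = 650 + √589 (B = 650 + √(557 + 32) = 650 + √589 ≈ 674.27)
B*H(49) = (650 + √589)*(√2*√49) = (650 + √589)*(√2*7) = (650 + √589)*(7*√2) = 7*√2*(650 + √589)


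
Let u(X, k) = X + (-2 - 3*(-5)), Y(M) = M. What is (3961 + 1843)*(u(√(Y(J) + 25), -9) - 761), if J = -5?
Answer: -4341392 + 11608*√5 ≈ -4.3154e+6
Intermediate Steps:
u(X, k) = 13 + X (u(X, k) = X + (-2 + 15) = X + 13 = 13 + X)
(3961 + 1843)*(u(√(Y(J) + 25), -9) - 761) = (3961 + 1843)*((13 + √(-5 + 25)) - 761) = 5804*((13 + √20) - 761) = 5804*((13 + 2*√5) - 761) = 5804*(-748 + 2*√5) = -4341392 + 11608*√5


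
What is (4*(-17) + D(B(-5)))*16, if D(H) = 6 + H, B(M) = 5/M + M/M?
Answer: -992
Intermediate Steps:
B(M) = 1 + 5/M (B(M) = 5/M + 1 = 1 + 5/M)
(4*(-17) + D(B(-5)))*16 = (4*(-17) + (6 + (5 - 5)/(-5)))*16 = (-68 + (6 - ⅕*0))*16 = (-68 + (6 + 0))*16 = (-68 + 6)*16 = -62*16 = -992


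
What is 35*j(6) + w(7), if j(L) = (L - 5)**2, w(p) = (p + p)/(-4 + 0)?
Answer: 63/2 ≈ 31.500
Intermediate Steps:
w(p) = -p/2 (w(p) = (2*p)/(-4) = (2*p)*(-1/4) = -p/2)
j(L) = (-5 + L)**2
35*j(6) + w(7) = 35*(-5 + 6)**2 - 1/2*7 = 35*1**2 - 7/2 = 35*1 - 7/2 = 35 - 7/2 = 63/2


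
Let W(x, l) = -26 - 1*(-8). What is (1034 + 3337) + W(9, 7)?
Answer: 4353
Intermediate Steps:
W(x, l) = -18 (W(x, l) = -26 + 8 = -18)
(1034 + 3337) + W(9, 7) = (1034 + 3337) - 18 = 4371 - 18 = 4353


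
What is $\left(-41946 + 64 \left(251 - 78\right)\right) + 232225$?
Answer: $201351$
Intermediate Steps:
$\left(-41946 + 64 \left(251 - 78\right)\right) + 232225 = \left(-41946 + 64 \cdot 173\right) + 232225 = \left(-41946 + 11072\right) + 232225 = -30874 + 232225 = 201351$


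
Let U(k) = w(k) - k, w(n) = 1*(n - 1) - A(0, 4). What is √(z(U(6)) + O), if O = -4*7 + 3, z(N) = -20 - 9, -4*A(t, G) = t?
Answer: 3*I*√6 ≈ 7.3485*I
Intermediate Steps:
A(t, G) = -t/4
w(n) = -1 + n (w(n) = 1*(n - 1) - (-1)*0/4 = 1*(-1 + n) - 1*0 = (-1 + n) + 0 = -1 + n)
U(k) = -1 (U(k) = (-1 + k) - k = -1)
z(N) = -29
O = -25 (O = -28 + 3 = -25)
√(z(U(6)) + O) = √(-29 - 25) = √(-54) = 3*I*√6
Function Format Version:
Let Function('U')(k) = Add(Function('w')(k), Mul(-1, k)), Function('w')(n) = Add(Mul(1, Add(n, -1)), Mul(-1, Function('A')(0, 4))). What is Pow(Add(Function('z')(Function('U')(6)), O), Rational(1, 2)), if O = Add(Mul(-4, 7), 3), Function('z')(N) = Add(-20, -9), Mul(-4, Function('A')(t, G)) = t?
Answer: Mul(3, I, Pow(6, Rational(1, 2))) ≈ Mul(7.3485, I)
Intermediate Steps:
Function('A')(t, G) = Mul(Rational(-1, 4), t)
Function('w')(n) = Add(-1, n) (Function('w')(n) = Add(Mul(1, Add(n, -1)), Mul(-1, Mul(Rational(-1, 4), 0))) = Add(Mul(1, Add(-1, n)), Mul(-1, 0)) = Add(Add(-1, n), 0) = Add(-1, n))
Function('U')(k) = -1 (Function('U')(k) = Add(Add(-1, k), Mul(-1, k)) = -1)
Function('z')(N) = -29
O = -25 (O = Add(-28, 3) = -25)
Pow(Add(Function('z')(Function('U')(6)), O), Rational(1, 2)) = Pow(Add(-29, -25), Rational(1, 2)) = Pow(-54, Rational(1, 2)) = Mul(3, I, Pow(6, Rational(1, 2)))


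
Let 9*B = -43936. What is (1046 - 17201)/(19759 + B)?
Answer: -29079/26779 ≈ -1.0859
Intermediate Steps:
B = -43936/9 (B = (⅑)*(-43936) = -43936/9 ≈ -4881.8)
(1046 - 17201)/(19759 + B) = (1046 - 17201)/(19759 - 43936/9) = -16155/133895/9 = -16155*9/133895 = -29079/26779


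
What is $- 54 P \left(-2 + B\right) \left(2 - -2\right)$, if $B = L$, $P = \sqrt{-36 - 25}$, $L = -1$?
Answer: $648 i \sqrt{61} \approx 5061.0 i$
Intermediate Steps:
$P = i \sqrt{61}$ ($P = \sqrt{-61} = i \sqrt{61} \approx 7.8102 i$)
$B = -1$
$- 54 P \left(-2 + B\right) \left(2 - -2\right) = - 54 i \sqrt{61} \left(-2 - 1\right) \left(2 - -2\right) = - 54 i \sqrt{61} \left(- 3 \left(2 + 2\right)\right) = - 54 i \sqrt{61} \left(\left(-3\right) 4\right) = - 54 i \sqrt{61} \left(-12\right) = 648 i \sqrt{61}$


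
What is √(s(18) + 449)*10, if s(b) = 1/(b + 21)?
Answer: 20*√170742/39 ≈ 211.90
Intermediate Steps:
s(b) = 1/(21 + b)
√(s(18) + 449)*10 = √(1/(21 + 18) + 449)*10 = √(1/39 + 449)*10 = √(17512/39)*10 = (2*√170742/39)*10 = 20*√170742/39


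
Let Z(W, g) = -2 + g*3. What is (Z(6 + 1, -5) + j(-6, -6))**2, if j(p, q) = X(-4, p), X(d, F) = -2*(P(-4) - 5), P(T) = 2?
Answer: 121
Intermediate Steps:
Z(W, g) = -2 + 3*g
X(d, F) = 6 (X(d, F) = -2*(2 - 5) = -2*(-3) = 6)
j(p, q) = 6
(Z(6 + 1, -5) + j(-6, -6))**2 = ((-2 + 3*(-5)) + 6)**2 = ((-2 - 15) + 6)**2 = (-17 + 6)**2 = (-11)**2 = 121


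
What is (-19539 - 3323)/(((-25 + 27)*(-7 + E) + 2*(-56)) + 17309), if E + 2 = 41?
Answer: -22862/17261 ≈ -1.3245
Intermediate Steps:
E = 39 (E = -2 + 41 = 39)
(-19539 - 3323)/(((-25 + 27)*(-7 + E) + 2*(-56)) + 17309) = (-19539 - 3323)/(((-25 + 27)*(-7 + 39) + 2*(-56)) + 17309) = -22862/((2*32 - 112) + 17309) = -22862/((64 - 112) + 17309) = -22862/(-48 + 17309) = -22862/17261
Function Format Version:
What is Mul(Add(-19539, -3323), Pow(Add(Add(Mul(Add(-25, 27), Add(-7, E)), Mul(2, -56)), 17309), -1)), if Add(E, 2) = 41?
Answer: Rational(-22862, 17261) ≈ -1.3245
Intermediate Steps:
E = 39 (E = Add(-2, 41) = 39)
Mul(Add(-19539, -3323), Pow(Add(Add(Mul(Add(-25, 27), Add(-7, E)), Mul(2, -56)), 17309), -1)) = Mul(Add(-19539, -3323), Pow(Add(Add(Mul(Add(-25, 27), Add(-7, 39)), Mul(2, -56)), 17309), -1)) = Mul(-22862, Pow(Add(Add(Mul(2, 32), -112), 17309), -1)) = Mul(-22862, Pow(Add(Add(64, -112), 17309), -1)) = Mul(-22862, Pow(Add(-48, 17309), -1)) = Mul(-22862, Pow(17261, -1)) = Mul(-22862, Rational(1, 17261)) = Rational(-22862, 17261)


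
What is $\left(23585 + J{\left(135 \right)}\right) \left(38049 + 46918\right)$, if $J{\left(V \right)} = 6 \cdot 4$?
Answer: $2005985903$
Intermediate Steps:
$J{\left(V \right)} = 24$
$\left(23585 + J{\left(135 \right)}\right) \left(38049 + 46918\right) = \left(23585 + 24\right) \left(38049 + 46918\right) = 23609 \cdot 84967 = 2005985903$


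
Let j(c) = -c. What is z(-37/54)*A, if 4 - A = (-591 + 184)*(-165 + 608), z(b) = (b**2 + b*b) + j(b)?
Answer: 213481120/729 ≈ 2.9284e+5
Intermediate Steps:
z(b) = -b + 2*b**2 (z(b) = (b**2 + b*b) - b = (b**2 + b**2) - b = 2*b**2 - b = -b + 2*b**2)
A = 180305 (A = 4 - (-591 + 184)*(-165 + 608) = 4 - (-407)*443 = 4 - 1*(-180301) = 4 + 180301 = 180305)
z(-37/54)*A = ((-37/54)*(-1 + 2*(-37/54)))*180305 = ((-37*1/54)*(-1 + 2*(-37*1/54)))*180305 = -37*(-1 + 2*(-37/54))/54*180305 = -37*(-1 - 37/27)/54*180305 = -37/54*(-64/27)*180305 = (1184/729)*180305 = 213481120/729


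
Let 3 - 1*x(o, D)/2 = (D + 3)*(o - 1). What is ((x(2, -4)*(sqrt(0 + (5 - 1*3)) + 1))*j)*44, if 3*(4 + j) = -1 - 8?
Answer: -2464 - 2464*sqrt(2) ≈ -5948.6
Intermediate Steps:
x(o, D) = 6 - 2*(-1 + o)*(3 + D) (x(o, D) = 6 - 2*(D + 3)*(o - 1) = 6 - 2*(3 + D)*(-1 + o) = 6 - 2*(-1 + o)*(3 + D))
j = -7 (j = -4 + (-1 - 8)/3 = -4 + (1/3)*(-9) = -4 - 3 = -7)
((x(2, -4)*(sqrt(0 + (5 - 1*3)) + 1))*j)*44 = (((12 - 6*2 + 2*(-4) - 2*(-4)*2)*(sqrt(0 + (5 - 1*3)) + 1))*(-7))*44 = (((12 - 12 - 8 + 16)*(sqrt(0 + (5 - 3)) + 1))*(-7))*44 = ((8*(sqrt(0 + 2) + 1))*(-7))*44 = ((8*(sqrt(2) + 1))*(-7))*44 = ((8*(1 + sqrt(2)))*(-7))*44 = ((8 + 8*sqrt(2))*(-7))*44 = (-56 - 56*sqrt(2))*44 = -2464 - 2464*sqrt(2)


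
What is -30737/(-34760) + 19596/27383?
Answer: 1522828231/951833080 ≈ 1.5999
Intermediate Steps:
-30737/(-34760) + 19596/27383 = -30737*(-1/34760) + 19596*(1/27383) = 30737/34760 + 19596/27383 = 1522828231/951833080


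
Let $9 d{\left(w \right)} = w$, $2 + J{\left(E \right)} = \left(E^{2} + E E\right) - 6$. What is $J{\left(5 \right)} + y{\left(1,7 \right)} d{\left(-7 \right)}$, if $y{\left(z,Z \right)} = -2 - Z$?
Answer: $49$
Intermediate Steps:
$J{\left(E \right)} = -8 + 2 E^{2}$ ($J{\left(E \right)} = -2 - \left(6 - E^{2} - E E\right) = -2 + \left(\left(E^{2} + E^{2}\right) - 6\right) = -2 + \left(2 E^{2} - 6\right) = -2 + \left(-6 + 2 E^{2}\right) = -8 + 2 E^{2}$)
$d{\left(w \right)} = \frac{w}{9}$
$J{\left(5 \right)} + y{\left(1,7 \right)} d{\left(-7 \right)} = \left(-8 + 2 \cdot 5^{2}\right) + \left(-2 - 7\right) \frac{1}{9} \left(-7\right) = \left(-8 + 2 \cdot 25\right) + \left(-2 - 7\right) \left(- \frac{7}{9}\right) = \left(-8 + 50\right) - -7 = 42 + 7 = 49$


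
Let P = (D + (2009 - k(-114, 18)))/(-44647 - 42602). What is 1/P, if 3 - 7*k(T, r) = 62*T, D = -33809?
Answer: 203581/76557 ≈ 2.6592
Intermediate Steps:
k(T, r) = 3/7 - 62*T/7
P = 76557/203581 (P = (-33809 + (2009 - (3/7 - 62/7*(-114))))/(-44647 - 42602) = (-33809 + (2009 - (3/7 + 7068/7)))/(-87249) = (-33809 + (2009 - 1*7071/7))*(-1/87249) = (-33809 + (2009 - 7071/7))*(-1/87249) = (-33809 + 6992/7)*(-1/87249) = -229671/7*(-1/87249) = 76557/203581 ≈ 0.37605)
1/P = 1/(76557/203581) = 203581/76557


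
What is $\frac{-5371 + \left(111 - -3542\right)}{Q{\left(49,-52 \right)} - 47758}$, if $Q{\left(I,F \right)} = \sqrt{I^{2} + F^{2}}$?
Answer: $\frac{82048244}{2280821459} + \frac{1718 \sqrt{5105}}{2280821459} \approx 0.036027$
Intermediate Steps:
$Q{\left(I,F \right)} = \sqrt{F^{2} + I^{2}}$
$\frac{-5371 + \left(111 - -3542\right)}{Q{\left(49,-52 \right)} - 47758} = \frac{-5371 + \left(111 - -3542\right)}{\sqrt{\left(-52\right)^{2} + 49^{2}} - 47758} = \frac{-5371 + \left(111 + 3542\right)}{\sqrt{2704 + 2401} - 47758} = \frac{-5371 + 3653}{\sqrt{5105} - 47758} = - \frac{1718}{-47758 + \sqrt{5105}}$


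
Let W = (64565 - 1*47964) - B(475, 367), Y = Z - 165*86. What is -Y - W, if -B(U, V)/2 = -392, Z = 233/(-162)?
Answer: -263341/162 ≈ -1625.6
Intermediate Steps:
Z = -233/162 (Z = 233*(-1/162) = -233/162 ≈ -1.4383)
B(U, V) = 784 (B(U, V) = -2*(-392) = 784)
Y = -2299013/162 (Y = -233/162 - 165*86 = -233/162 - 14190 = -2299013/162 ≈ -14191.)
W = 15817 (W = (64565 - 1*47964) - 1*784 = (64565 - 47964) - 784 = 16601 - 784 = 15817)
-Y - W = -1*(-2299013/162) - 1*15817 = 2299013/162 - 15817 = -263341/162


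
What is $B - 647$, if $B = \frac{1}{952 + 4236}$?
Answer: $- \frac{3356635}{5188} \approx -647.0$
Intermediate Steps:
$B = \frac{1}{5188} \approx 0.00019275$
$B - 647 = \frac{1}{5188} - 647 = - \frac{3356635}{5188}$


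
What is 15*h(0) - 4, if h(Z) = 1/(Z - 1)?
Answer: -19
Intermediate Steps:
h(Z) = 1/(-1 + Z)
15*h(0) - 4 = 15/(-1 + 0) - 4 = 15/(-1) - 4 = 15*(-1) - 4 = -15 - 4 = -19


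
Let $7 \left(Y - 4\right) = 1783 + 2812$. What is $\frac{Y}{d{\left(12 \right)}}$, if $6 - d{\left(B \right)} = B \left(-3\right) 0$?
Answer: $\frac{1541}{14} \approx 110.07$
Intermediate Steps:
$d{\left(B \right)} = 6$ ($d{\left(B \right)} = 6 - B \left(-3\right) 0 = 6 - - 3 B 0 = 6 - 0 = 6 + 0 = 6$)
$Y = \frac{4623}{7}$ ($Y = 4 + \frac{1783 + 2812}{7} = 4 + \frac{1}{7} \cdot 4595 = 4 + \frac{4595}{7} = \frac{4623}{7} \approx 660.43$)
$\frac{Y}{d{\left(12 \right)}} = \frac{4623}{7 \cdot 6} = \frac{4623}{7} \cdot \frac{1}{6} = \frac{1541}{14}$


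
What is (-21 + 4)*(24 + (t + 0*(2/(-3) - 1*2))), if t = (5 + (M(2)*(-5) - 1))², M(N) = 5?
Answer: -7905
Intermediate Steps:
t = 441 (t = (5 + (5*(-5) - 1))² = (5 + (-25 - 1))² = (5 - 26)² = (-21)² = 441)
(-21 + 4)*(24 + (t + 0*(2/(-3) - 1*2))) = (-21 + 4)*(24 + (441 + 0*(2/(-3) - 1*2))) = -17*(24 + (441 + 0*(2*(-⅓) - 2))) = -17*(24 + (441 + 0*(-⅔ - 2))) = -17*(24 + (441 + 0*(-8/3))) = -17*(24 + (441 + 0)) = -17*(24 + 441) = -17*465 = -7905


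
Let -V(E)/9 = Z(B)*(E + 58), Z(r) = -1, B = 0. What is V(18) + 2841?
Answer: 3525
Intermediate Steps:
V(E) = 522 + 9*E (V(E) = -(-9)*(E + 58) = -(-9)*(58 + E) = -9*(-58 - E) = 522 + 9*E)
V(18) + 2841 = (522 + 9*18) + 2841 = (522 + 162) + 2841 = 684 + 2841 = 3525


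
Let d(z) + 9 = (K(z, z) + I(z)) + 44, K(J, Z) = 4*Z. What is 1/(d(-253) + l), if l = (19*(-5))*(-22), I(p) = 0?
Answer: 1/1113 ≈ 0.00089847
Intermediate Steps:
d(z) = 35 + 4*z (d(z) = -9 + ((4*z + 0) + 44) = -9 + (4*z + 44) = -9 + (44 + 4*z) = 35 + 4*z)
l = 2090 (l = -95*(-22) = 2090)
1/(d(-253) + l) = 1/((35 + 4*(-253)) + 2090) = 1/((35 - 1012) + 2090) = 1/(-977 + 2090) = 1/1113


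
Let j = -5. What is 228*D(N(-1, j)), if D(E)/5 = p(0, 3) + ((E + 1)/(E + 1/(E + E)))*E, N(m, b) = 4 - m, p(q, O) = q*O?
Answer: 114000/17 ≈ 6705.9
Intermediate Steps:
p(q, O) = O*q
D(E) = 5*E*(1 + E)/(E + 1/(2*E)) (D(E) = 5*(3*0 + ((E + 1)/(E + 1/(E + E)))*E) = 5*(0 + ((1 + E)/(E + 1/(2*E)))*E) = 5*(0 + E*(1 + E)/(E + 1/(2*E))) = 5*(E*(1 + E)/(E + 1/(2*E))) = 5*E*(1 + E)/(E + 1/(2*E)))
228*D(N(-1, j)) = 228*(10*(4 - 1*(-1))²*(1 + (4 - 1*(-1)))/(1 + 2*(4 - 1*(-1))²)) = 228*(10*(4 + 1)²*(1 + (4 + 1))/(1 + 2*(4 + 1)²)) = 228*(10*5²*(1 + 5)/(1 + 2*5²)) = 228*(10*25*6/(1 + 2*25)) = 228*(10*25*6/(1 + 50)) = 228*(10*25*6/51) = 228*(10*25*(1/51)*6) = 228*(500/17) = 114000/17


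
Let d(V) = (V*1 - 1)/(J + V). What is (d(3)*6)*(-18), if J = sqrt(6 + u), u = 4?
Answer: 648 - 216*sqrt(10) ≈ -35.052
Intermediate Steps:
J = sqrt(10) (J = sqrt(6 + 4) = sqrt(10) ≈ 3.1623)
d(V) = (-1 + V)/(V + sqrt(10)) (d(V) = (V*1 - 1)/(sqrt(10) + V) = (V - 1)/(V + sqrt(10)) = (-1 + V)/(V + sqrt(10)))
(d(3)*6)*(-18) = (((-1 + 3)/(3 + sqrt(10)))*6)*(-18) = ((2/(3 + sqrt(10)))*6)*(-18) = (12/(3 + sqrt(10)))*(-18) = -216/(3 + sqrt(10))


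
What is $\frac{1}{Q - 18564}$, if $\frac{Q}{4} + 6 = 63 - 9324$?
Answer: $- \frac{1}{55632} \approx -1.7975 \cdot 10^{-5}$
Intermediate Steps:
$Q = -37068$ ($Q = -24 + 4 \left(63 - 9324\right) = -24 + 4 \left(-9261\right) = -24 - 37044 = -37068$)
$\frac{1}{Q - 18564} = \frac{1}{-37068 - 18564} = \frac{1}{-55632} = - \frac{1}{55632}$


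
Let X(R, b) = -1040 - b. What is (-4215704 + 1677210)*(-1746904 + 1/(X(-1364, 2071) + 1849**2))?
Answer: 7573447742633539473/1707845 ≈ 4.4345e+12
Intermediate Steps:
(-4215704 + 1677210)*(-1746904 + 1/(X(-1364, 2071) + 1849**2)) = (-4215704 + 1677210)*(-1746904 + 1/((-1040 - 1*2071) + 1849**2)) = -2538494*(-1746904 + 1/((-1040 - 2071) + 3418801)) = -2538494*(-1746904 + 1/(-3111 + 3418801)) = -2538494*(-1746904 + 1/3415690) = -2538494*(-5966882523759/3415690) = 7573447742633539473/1707845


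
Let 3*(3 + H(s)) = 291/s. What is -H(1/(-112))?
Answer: 10867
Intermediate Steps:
H(s) = -3 + 97/s (H(s) = -3 + (291/s)/3 = -3 + 97/s)
-H(1/(-112)) = -(-3 + 97/(1/(-112))) = -(-3 + 97/(-1/112)) = -(-3 + 97*(-112)) = -(-3 - 10864) = -1*(-10867) = 10867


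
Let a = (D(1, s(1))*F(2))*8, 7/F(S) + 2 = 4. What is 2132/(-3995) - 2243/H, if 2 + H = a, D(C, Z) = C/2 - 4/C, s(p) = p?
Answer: 1749517/79900 ≈ 21.896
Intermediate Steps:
F(S) = 7/2 (F(S) = 7/(-2 + 4) = 7/2)
D(C, Z) = C/2 - 4/C (D(C, Z) = C*(½) - 4/C = C/2 - 4/C)
a = -98 (a = (((½)*1 - 4/1)*(7/2))*8 = ((½ - 4*1)*(7/2))*8 = ((½ - 4)*(7/2))*8 = -7/2*7/2*8 = -49/4*8 = -98)
H = -100 (H = -2 - 98 = -100)
2132/(-3995) - 2243/H = 2132/(-3995) - 2243/(-100) = 2132*(-1/3995) - 2243*(-1/100) = -2132/3995 + 2243/100 = 1749517/79900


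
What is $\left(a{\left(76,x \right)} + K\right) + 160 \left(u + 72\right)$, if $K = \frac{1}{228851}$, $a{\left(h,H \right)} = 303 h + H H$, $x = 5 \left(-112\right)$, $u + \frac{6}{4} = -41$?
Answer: $\frac{78117831149}{228851} \approx 3.4135 \cdot 10^{5}$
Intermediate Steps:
$u = - \frac{85}{2}$ ($u = - \frac{3}{2} - 41 = - \frac{85}{2} \approx -42.5$)
$x = -560$
$a{\left(h,H \right)} = H^{2} + 303 h$ ($a{\left(h,H \right)} = 303 h + H^{2} = H^{2} + 303 h$)
$K = \frac{1}{228851} \approx 4.3697 \cdot 10^{-6}$
$\left(a{\left(76,x \right)} + K\right) + 160 \left(u + 72\right) = \left(\left(\left(-560\right)^{2} + 303 \cdot 76\right) + \frac{1}{228851}\right) + 160 \left(- \frac{85}{2} + 72\right) = \left(\left(313600 + 23028\right) + \frac{1}{228851}\right) + 160 \cdot \frac{59}{2} = \left(336628 + \frac{1}{228851}\right) + 4720 = \frac{77037654429}{228851} + 4720 = \frac{78117831149}{228851}$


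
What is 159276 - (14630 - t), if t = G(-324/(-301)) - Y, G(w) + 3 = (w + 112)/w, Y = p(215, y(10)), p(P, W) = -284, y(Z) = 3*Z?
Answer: 11747596/81 ≈ 1.4503e+5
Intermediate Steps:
Y = -284
G(w) = -3 + (112 + w)/w (G(w) = -3 + (w + 112)/w = -3 + (112 + w)/w)
t = 31270/81 (t = (-2 + 112/((-324/(-301)))) - 1*(-284) = (-2 + 112/((-324*(-1/301)))) + 284 = (-2 + 112/(324/301)) + 284 = (-2 + 112*(301/324)) + 284 = (-2 + 8428/81) + 284 = 8266/81 + 284 = 31270/81 ≈ 386.05)
159276 - (14630 - t) = 159276 - (14630 - 1*31270/81) = 159276 - (14630 - 31270/81) = 159276 - 1*1153760/81 = 159276 - 1153760/81 = 11747596/81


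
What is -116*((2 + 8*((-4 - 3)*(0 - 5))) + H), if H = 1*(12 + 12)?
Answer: -35496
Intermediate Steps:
H = 24 (H = 1*24 = 24)
-116*((2 + 8*((-4 - 3)*(0 - 5))) + H) = -116*((2 + 8*((-4 - 3)*(0 - 5))) + 24) = -116*((2 + 8*(-7*(-5))) + 24) = -116*((2 + 8*35) + 24) = -116*((2 + 280) + 24) = -116*(282 + 24) = -116*306 = -35496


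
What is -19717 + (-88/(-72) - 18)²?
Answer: -1574276/81 ≈ -19436.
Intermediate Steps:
-19717 + (-88/(-72) - 18)² = -19717 + (-88*(-1/72) - 18)² = -19717 + (11/9 - 18)² = -19717 + (-151/9)² = -19717 + 22801/81 = -1574276/81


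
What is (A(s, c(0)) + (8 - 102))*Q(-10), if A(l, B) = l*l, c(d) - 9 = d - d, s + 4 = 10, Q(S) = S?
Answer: 580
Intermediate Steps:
s = 6 (s = -4 + 10 = 6)
c(d) = 9 (c(d) = 9 + (d - d) = 9 + 0 = 9)
A(l, B) = l²
(A(s, c(0)) + (8 - 102))*Q(-10) = (6² + (8 - 102))*(-10) = (36 - 94)*(-10) = -58*(-10) = 580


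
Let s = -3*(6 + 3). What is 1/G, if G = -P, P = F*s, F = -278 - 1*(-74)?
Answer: -1/5508 ≈ -0.00018155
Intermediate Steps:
F = -204 (F = -278 + 74 = -204)
s = -27 (s = -3*9 = -27)
P = 5508 (P = -204*(-27) = 5508)
G = -5508 (G = -1*5508 = -5508)
1/G = 1/(-5508) = -1/5508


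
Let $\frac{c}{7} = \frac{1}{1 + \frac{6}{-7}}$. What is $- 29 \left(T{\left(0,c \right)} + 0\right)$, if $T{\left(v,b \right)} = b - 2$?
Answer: $-1363$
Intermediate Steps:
$c = 49$ ($c = \frac{7}{1 + \frac{6}{-7}} = \frac{7}{1 + 6 \left(- \frac{1}{7}\right)} = \frac{7}{1 - \frac{6}{7}} = 7 \frac{1}{\frac{1}{7}} = 7 \cdot 7 = 49$)
$T{\left(v,b \right)} = -2 + b$
$- 29 \left(T{\left(0,c \right)} + 0\right) = - 29 \left(\left(-2 + 49\right) + 0\right) = - 29 \left(47 + 0\right) = \left(-29\right) 47 = -1363$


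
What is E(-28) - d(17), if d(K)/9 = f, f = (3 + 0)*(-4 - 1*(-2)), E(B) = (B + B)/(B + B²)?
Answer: 1456/27 ≈ 53.926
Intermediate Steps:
E(B) = 2*B/(B + B²) (E(B) = (2*B)/(B + B²) = 2*B/(B + B²))
f = -6 (f = 3*(-4 + 2) = 3*(-2) = -6)
d(K) = -54 (d(K) = 9*(-6) = -54)
E(-28) - d(17) = 2/(1 - 28) - 1*(-54) = 2/(-27) + 54 = 2*(-1/27) + 54 = -2/27 + 54 = 1456/27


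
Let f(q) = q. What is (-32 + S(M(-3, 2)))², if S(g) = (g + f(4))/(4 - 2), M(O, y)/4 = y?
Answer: 676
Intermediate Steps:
M(O, y) = 4*y
S(g) = 2 + g/2 (S(g) = (g + 4)/(4 - 2) = (4 + g)/2 = (4 + g)*(½) = 2 + g/2)
(-32 + S(M(-3, 2)))² = (-32 + (2 + (4*2)/2))² = (-32 + (2 + (½)*8))² = (-32 + (2 + 4))² = (-32 + 6)² = (-26)² = 676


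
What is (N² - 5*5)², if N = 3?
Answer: 256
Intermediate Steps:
(N² - 5*5)² = (3² - 5*5)² = (9 - 25)² = (-16)² = 256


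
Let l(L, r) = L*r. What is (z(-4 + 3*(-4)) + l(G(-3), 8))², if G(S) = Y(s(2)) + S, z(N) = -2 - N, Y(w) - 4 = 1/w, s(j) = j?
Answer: 676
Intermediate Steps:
Y(w) = 4 + 1/w
G(S) = 9/2 + S (G(S) = (4 + 1/2) + S = (4 + ½) + S = 9/2 + S)
(z(-4 + 3*(-4)) + l(G(-3), 8))² = ((-2 - (-4 + 3*(-4))) + (9/2 - 3)*8)² = ((-2 - (-4 - 12)) + (3/2)*8)² = ((-2 - 1*(-16)) + 12)² = ((-2 + 16) + 12)² = (14 + 12)² = 26² = 676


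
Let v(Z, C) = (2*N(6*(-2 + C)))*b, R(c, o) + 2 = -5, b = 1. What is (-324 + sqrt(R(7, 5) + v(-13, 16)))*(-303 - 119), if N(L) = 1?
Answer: 136728 - 422*I*sqrt(5) ≈ 1.3673e+5 - 943.62*I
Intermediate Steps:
R(c, o) = -7 (R(c, o) = -2 - 5 = -7)
v(Z, C) = 2 (v(Z, C) = (2*1)*1 = 2*1 = 2)
(-324 + sqrt(R(7, 5) + v(-13, 16)))*(-303 - 119) = (-324 + sqrt(-7 + 2))*(-303 - 119) = (-324 + sqrt(-5))*(-422) = (-324 + I*sqrt(5))*(-422) = 136728 - 422*I*sqrt(5)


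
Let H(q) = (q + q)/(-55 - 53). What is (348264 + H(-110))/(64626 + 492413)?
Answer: 9403183/15040053 ≈ 0.62521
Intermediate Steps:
H(q) = -q/54 (H(q) = (2*q)/(-108) = (2*q)*(-1/108) = -q/54)
(348264 + H(-110))/(64626 + 492413) = (348264 - 1/54*(-110))/(64626 + 492413) = (348264 + 55/27)/557039 = (9403183/27)*(1/557039) = 9403183/15040053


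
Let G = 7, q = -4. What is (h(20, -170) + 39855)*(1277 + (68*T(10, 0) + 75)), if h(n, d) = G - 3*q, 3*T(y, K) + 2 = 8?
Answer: 59332512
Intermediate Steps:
T(y, K) = 2 (T(y, K) = -⅔ + (⅓)*8 = -⅔ + 8/3 = 2)
h(n, d) = 19 (h(n, d) = 7 - 3*(-4) = 7 + 12 = 19)
(h(20, -170) + 39855)*(1277 + (68*T(10, 0) + 75)) = (19 + 39855)*(1277 + (68*2 + 75)) = 39874*(1277 + (136 + 75)) = 39874*(1277 + 211) = 39874*1488 = 59332512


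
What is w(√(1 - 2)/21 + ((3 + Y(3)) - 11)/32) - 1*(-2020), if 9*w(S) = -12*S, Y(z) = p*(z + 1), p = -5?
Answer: 12127/6 - 4*I/63 ≈ 2021.2 - 0.063492*I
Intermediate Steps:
Y(z) = -5 - 5*z (Y(z) = -5*(z + 1) = -5*(1 + z) = -5 - 5*z)
w(S) = -4*S/3 (w(S) = (-12*S)/9 = -4*S/3)
w(√(1 - 2)/21 + ((3 + Y(3)) - 11)/32) - 1*(-2020) = -4*(√(1 - 2)/21 + ((3 + (-5 - 5*3)) - 11)/32)/3 - 1*(-2020) = -4*(√(-1)*(1/21) + ((3 + (-5 - 15)) - 11)*(1/32))/3 + 2020 = -4*(I*(1/21) + ((3 - 20) - 11)*(1/32))/3 + 2020 = -4*(I/21 + (-17 - 11)*(1/32))/3 + 2020 = -4*(I/21 - 28*1/32)/3 + 2020 = -4*(I/21 - 7/8)/3 + 2020 = -4*(-7/8 + I/21)/3 + 2020 = (7/6 - 4*I/63) + 2020 = 12127/6 - 4*I/63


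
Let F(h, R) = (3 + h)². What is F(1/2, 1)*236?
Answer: 2891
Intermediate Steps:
F(1/2, 1)*236 = (3 + 1/2)²*236 = (3 + 1*(½))²*236 = (3 + ½)²*236 = (7/2)²*236 = (49/4)*236 = 2891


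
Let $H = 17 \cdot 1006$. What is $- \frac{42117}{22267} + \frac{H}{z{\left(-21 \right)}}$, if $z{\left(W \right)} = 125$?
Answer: $\frac{375545609}{2783375} \approx 134.92$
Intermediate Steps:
$H = 17102$
$- \frac{42117}{22267} + \frac{H}{z{\left(-21 \right)}} = - \frac{42117}{22267} + \frac{17102}{125} = \frac{375545609}{2783375}$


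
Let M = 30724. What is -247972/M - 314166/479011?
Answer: -32108437969/3679283491 ≈ -8.7268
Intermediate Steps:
-247972/M - 314166/479011 = -247972/30724 - 314166/479011 = -247972*1/30724 - 314166*1/479011 = -61993/7681 - 314166/479011 = -32108437969/3679283491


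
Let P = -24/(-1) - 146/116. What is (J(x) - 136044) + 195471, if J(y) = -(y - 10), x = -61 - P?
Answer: 3452203/58 ≈ 59521.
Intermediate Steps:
P = 1319/58 (P = -24*(-1) - 146*1/116 = 24 - 73/58 = 1319/58 ≈ 22.741)
x = -4857/58 (x = -61 - 1*1319/58 = -61 - 1319/58 = -4857/58 ≈ -83.741)
J(y) = 10 - y (J(y) = -(-10 + y) = 10 - y)
(J(x) - 136044) + 195471 = ((10 - 1*(-4857/58)) - 136044) + 195471 = ((10 + 4857/58) - 136044) + 195471 = (5437/58 - 136044) + 195471 = -7885115/58 + 195471 = 3452203/58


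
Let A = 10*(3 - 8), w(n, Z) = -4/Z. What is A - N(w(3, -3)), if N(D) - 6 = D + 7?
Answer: -193/3 ≈ -64.333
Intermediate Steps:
N(D) = 13 + D (N(D) = 6 + (D + 7) = 6 + (7 + D) = 13 + D)
A = -50 (A = 10*(-5) = -50)
A - N(w(3, -3)) = -50 - (13 - 4/(-3)) = -50 - (13 - 4*(-⅓)) = -50 - (13 + 4/3) = -50 - 1*43/3 = -50 - 43/3 = -193/3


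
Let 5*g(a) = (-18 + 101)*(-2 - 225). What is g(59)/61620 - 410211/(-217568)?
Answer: 2351669431/1289090400 ≈ 1.8243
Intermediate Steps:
g(a) = -18841/5 (g(a) = ((-18 + 101)*(-2 - 225))/5 = (83*(-227))/5 = (⅕)*(-18841) = -18841/5)
g(59)/61620 - 410211/(-217568) = -18841/5/61620 - 410211/(-217568) = -18841/5*1/61620 - 410211*(-1/217568) = -18841/308100 + 410211/217568 = 2351669431/1289090400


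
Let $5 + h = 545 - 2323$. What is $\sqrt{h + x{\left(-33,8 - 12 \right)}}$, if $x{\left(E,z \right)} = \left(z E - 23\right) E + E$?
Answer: $i \sqrt{5413} \approx 73.573 i$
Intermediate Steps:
$h = -1783$ ($h = -5 + \left(545 - 2323\right) = -5 - 1778 = -1783$)
$x{\left(E,z \right)} = E + E \left(-23 + E z\right)$ ($x{\left(E,z \right)} = \left(E z - 23\right) E + E = \left(-23 + E z\right) E + E = E \left(-23 + E z\right) + E = E + E \left(-23 + E z\right)$)
$\sqrt{h + x{\left(-33,8 - 12 \right)}} = \sqrt{-1783 - 33 \left(-22 - 33 \left(8 - 12\right)\right)} = \sqrt{-1783 - 33 \left(-22 - -132\right)} = \sqrt{-1783 - 33 \left(-22 + 132\right)} = \sqrt{-1783 - 3630} = \sqrt{-5413} = i \sqrt{5413}$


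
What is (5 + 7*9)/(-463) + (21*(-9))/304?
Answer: -108179/140752 ≈ -0.76858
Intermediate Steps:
(5 + 7*9)/(-463) + (21*(-9))/304 = (5 + 63)*(-1/463) - 189*1/304 = 68*(-1/463) - 189/304 = -68/463 - 189/304 = -108179/140752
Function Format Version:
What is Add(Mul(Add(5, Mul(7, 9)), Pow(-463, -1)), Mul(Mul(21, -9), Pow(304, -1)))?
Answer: Rational(-108179, 140752) ≈ -0.76858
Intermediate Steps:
Add(Mul(Add(5, Mul(7, 9)), Pow(-463, -1)), Mul(Mul(21, -9), Pow(304, -1))) = Add(Mul(Add(5, 63), Rational(-1, 463)), Mul(-189, Rational(1, 304))) = Add(Mul(68, Rational(-1, 463)), Rational(-189, 304)) = Add(Rational(-68, 463), Rational(-189, 304)) = Rational(-108179, 140752)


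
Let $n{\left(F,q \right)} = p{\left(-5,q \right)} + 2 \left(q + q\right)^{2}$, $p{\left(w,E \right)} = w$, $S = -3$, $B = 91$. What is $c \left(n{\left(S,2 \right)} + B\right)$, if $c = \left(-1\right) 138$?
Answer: $-16284$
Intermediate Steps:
$c = -138$
$n{\left(F,q \right)} = -5 + 8 q^{2}$ ($n{\left(F,q \right)} = -5 + 2 \left(q + q\right)^{2} = -5 + 2 \left(2 q\right)^{2} = -5 + 2 \cdot 4 q^{2} = -5 + 8 q^{2}$)
$c \left(n{\left(S,2 \right)} + B\right) = - 138 \left(\left(-5 + 8 \cdot 2^{2}\right) + 91\right) = - 138 \left(\left(-5 + 8 \cdot 4\right) + 91\right) = - 138 \left(\left(-5 + 32\right) + 91\right) = - 138 \left(27 + 91\right) = \left(-138\right) 118 = -16284$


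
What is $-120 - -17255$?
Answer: $17135$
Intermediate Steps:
$-120 - -17255 = -120 + 17255 = 17135$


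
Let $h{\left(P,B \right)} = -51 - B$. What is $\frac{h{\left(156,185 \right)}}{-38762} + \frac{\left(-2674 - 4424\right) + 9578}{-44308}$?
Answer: $- \frac{10709134}{214683337} \approx -0.049883$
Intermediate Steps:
$\frac{h{\left(156,185 \right)}}{-38762} + \frac{\left(-2674 - 4424\right) + 9578}{-44308} = \frac{-51 - 185}{-38762} + \frac{\left(-2674 - 4424\right) + 9578}{-44308} = \left(-51 - 185\right) \left(- \frac{1}{38762}\right) + \left(-7098 + 9578\right) \left(- \frac{1}{44308}\right) = \left(-236\right) \left(- \frac{1}{38762}\right) + 2480 \left(- \frac{1}{44308}\right) = \frac{118}{19381} - \frac{620}{11077} = - \frac{10709134}{214683337}$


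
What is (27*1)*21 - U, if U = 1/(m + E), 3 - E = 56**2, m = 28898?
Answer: 14608754/25765 ≈ 567.00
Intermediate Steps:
E = -3133 (E = 3 - 1*56**2 = 3 - 1*3136 = 3 - 3136 = -3133)
U = 1/25765 (U = 1/(28898 - 3133) = 1/25765 ≈ 3.8812e-5)
(27*1)*21 - U = (27*1)*21 - 1*1/25765 = 27*21 - 1/25765 = 567 - 1/25765 = 14608754/25765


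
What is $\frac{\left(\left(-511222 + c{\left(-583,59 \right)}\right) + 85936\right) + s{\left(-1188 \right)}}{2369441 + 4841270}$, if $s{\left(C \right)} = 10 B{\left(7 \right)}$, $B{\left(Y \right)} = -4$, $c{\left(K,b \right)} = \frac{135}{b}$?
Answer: $- \frac{25094099}{425431949} \approx -0.058985$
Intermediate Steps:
$s{\left(C \right)} = -40$ ($s{\left(C \right)} = 10 \left(-4\right) = -40$)
$\frac{\left(\left(-511222 + c{\left(-583,59 \right)}\right) + 85936\right) + s{\left(-1188 \right)}}{2369441 + 4841270} = \frac{\left(\left(-511222 + \frac{135}{59}\right) + 85936\right) - 40}{2369441 + 4841270} = \frac{\left(\left(-511222 + 135 \cdot \frac{1}{59}\right) + 85936\right) - 40}{7210711} = \left(\left(\left(-511222 + \frac{135}{59}\right) + 85936\right) - 40\right) \frac{1}{7210711} = \left(\left(- \frac{30161963}{59} + 85936\right) - 40\right) \frac{1}{7210711} = \left(- \frac{25091739}{59} - 40\right) \frac{1}{7210711} = \left(- \frac{25094099}{59}\right) \frac{1}{7210711} = - \frac{25094099}{425431949}$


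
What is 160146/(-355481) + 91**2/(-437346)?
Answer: -114572921/244063098 ≈ -0.46944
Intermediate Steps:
160146/(-355481) + 91**2/(-437346) = 160146*(-1/355481) + 8281*(-1/437346) = -22878/50783 - 91/4806 = -114572921/244063098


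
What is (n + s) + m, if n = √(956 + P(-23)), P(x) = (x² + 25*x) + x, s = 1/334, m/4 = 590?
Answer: 788241/334 + √887 ≈ 2389.8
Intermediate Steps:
m = 2360 (m = 4*590 = 2360)
s = 1/334 ≈ 0.0029940
P(x) = x² + 26*x
n = √887 (n = √(956 - 23*(26 - 23)) = √(956 - 23*3) = √(956 - 69) = √887 ≈ 29.783)
(n + s) + m = (√887 + 1/334) + 2360 = (1/334 + √887) + 2360 = 788241/334 + √887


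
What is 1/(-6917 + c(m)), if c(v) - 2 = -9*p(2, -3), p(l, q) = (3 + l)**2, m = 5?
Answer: -1/7140 ≈ -0.00014006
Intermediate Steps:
c(v) = -223 (c(v) = 2 - 9*(3 + 2)**2 = 2 - 9*5**2 = 2 - 9*25 = 2 - 225 = -223)
1/(-6917 + c(m)) = 1/(-6917 - 223) = 1/(-7140) = -1/7140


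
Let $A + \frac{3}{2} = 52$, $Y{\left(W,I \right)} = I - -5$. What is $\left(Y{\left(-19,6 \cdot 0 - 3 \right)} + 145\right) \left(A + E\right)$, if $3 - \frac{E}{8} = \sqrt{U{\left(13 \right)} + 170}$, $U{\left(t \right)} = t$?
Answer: $\frac{21903}{2} - 1176 \sqrt{183} \approx -4957.1$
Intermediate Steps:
$E = 24 - 8 \sqrt{183}$ ($E = 24 - 8 \sqrt{13 + 170} = 24 - 8 \sqrt{183} \approx -84.222$)
$Y{\left(W,I \right)} = 5 + I$ ($Y{\left(W,I \right)} = I + 5 = 5 + I$)
$A = \frac{101}{2}$ ($A = - \frac{3}{2} + 52 = \frac{101}{2} \approx 50.5$)
$\left(Y{\left(-19,6 \cdot 0 - 3 \right)} + 145\right) \left(A + E\right) = \left(\left(5 + \left(6 \cdot 0 - 3\right)\right) + 145\right) \left(\frac{101}{2} + \left(24 - 8 \sqrt{183}\right)\right) = \left(\left(5 + \left(0 - 3\right)\right) + 145\right) \left(\frac{149}{2} - 8 \sqrt{183}\right) = \left(\left(5 - 3\right) + 145\right) \left(\frac{149}{2} - 8 \sqrt{183}\right) = \left(2 + 145\right) \left(\frac{149}{2} - 8 \sqrt{183}\right) = 147 \left(\frac{149}{2} - 8 \sqrt{183}\right) = \frac{21903}{2} - 1176 \sqrt{183}$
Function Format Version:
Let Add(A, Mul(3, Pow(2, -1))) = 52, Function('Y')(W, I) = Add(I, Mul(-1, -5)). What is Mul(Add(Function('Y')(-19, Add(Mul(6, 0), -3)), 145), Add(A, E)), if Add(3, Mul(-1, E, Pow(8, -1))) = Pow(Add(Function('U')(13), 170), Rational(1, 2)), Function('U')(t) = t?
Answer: Add(Rational(21903, 2), Mul(-1176, Pow(183, Rational(1, 2)))) ≈ -4957.1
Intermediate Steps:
E = Add(24, Mul(-8, Pow(183, Rational(1, 2)))) (E = Add(24, Mul(-8, Pow(Add(13, 170), Rational(1, 2)))) = Add(24, Mul(-8, Pow(183, Rational(1, 2)))) ≈ -84.222)
Function('Y')(W, I) = Add(5, I) (Function('Y')(W, I) = Add(I, 5) = Add(5, I))
A = Rational(101, 2) (A = Add(Rational(-3, 2), 52) = Rational(101, 2) ≈ 50.500)
Mul(Add(Function('Y')(-19, Add(Mul(6, 0), -3)), 145), Add(A, E)) = Mul(Add(Add(5, Add(Mul(6, 0), -3)), 145), Add(Rational(101, 2), Add(24, Mul(-8, Pow(183, Rational(1, 2)))))) = Mul(Add(Add(5, Add(0, -3)), 145), Add(Rational(149, 2), Mul(-8, Pow(183, Rational(1, 2))))) = Mul(Add(Add(5, -3), 145), Add(Rational(149, 2), Mul(-8, Pow(183, Rational(1, 2))))) = Mul(Add(2, 145), Add(Rational(149, 2), Mul(-8, Pow(183, Rational(1, 2))))) = Mul(147, Add(Rational(149, 2), Mul(-8, Pow(183, Rational(1, 2))))) = Add(Rational(21903, 2), Mul(-1176, Pow(183, Rational(1, 2))))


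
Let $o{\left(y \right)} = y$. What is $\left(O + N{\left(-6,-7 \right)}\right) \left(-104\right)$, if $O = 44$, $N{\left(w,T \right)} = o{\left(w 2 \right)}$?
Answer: $-3328$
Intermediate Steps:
$N{\left(w,T \right)} = 2 w$ ($N{\left(w,T \right)} = w 2 = 2 w$)
$\left(O + N{\left(-6,-7 \right)}\right) \left(-104\right) = \left(44 + 2 \left(-6\right)\right) \left(-104\right) = \left(44 - 12\right) \left(-104\right) = 32 \left(-104\right) = -3328$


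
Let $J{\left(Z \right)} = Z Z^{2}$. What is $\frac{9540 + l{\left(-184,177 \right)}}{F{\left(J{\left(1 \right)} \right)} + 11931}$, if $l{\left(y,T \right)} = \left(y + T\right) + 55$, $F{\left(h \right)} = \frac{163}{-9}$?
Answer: $\frac{21573}{26804} \approx 0.80484$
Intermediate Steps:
$J{\left(Z \right)} = Z^{3}$
$F{\left(h \right)} = - \frac{163}{9}$ ($F{\left(h \right)} = 163 \left(- \frac{1}{9}\right) = - \frac{163}{9}$)
$l{\left(y,T \right)} = 55 + T + y$ ($l{\left(y,T \right)} = \left(T + y\right) + 55 = 55 + T + y$)
$\frac{9540 + l{\left(-184,177 \right)}}{F{\left(J{\left(1 \right)} \right)} + 11931} = \frac{9540 + \left(55 + 177 - 184\right)}{- \frac{163}{9} + 11931} = \frac{9540 + 48}{\frac{107216}{9}} = 9588 \cdot \frac{9}{107216} = \frac{21573}{26804}$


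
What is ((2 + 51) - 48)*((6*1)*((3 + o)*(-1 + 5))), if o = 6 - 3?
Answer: 720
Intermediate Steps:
o = 3
((2 + 51) - 48)*((6*1)*((3 + o)*(-1 + 5))) = ((2 + 51) - 48)*((6*1)*((3 + 3)*(-1 + 5))) = (53 - 48)*(6*(6*4)) = 5*(6*24) = 5*144 = 720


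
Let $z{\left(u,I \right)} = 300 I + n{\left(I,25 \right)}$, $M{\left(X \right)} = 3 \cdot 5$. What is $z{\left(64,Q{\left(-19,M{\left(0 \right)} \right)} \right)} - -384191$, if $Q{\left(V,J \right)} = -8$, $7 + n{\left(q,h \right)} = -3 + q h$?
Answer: $381581$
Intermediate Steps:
$M{\left(X \right)} = 15$
$n{\left(q,h \right)} = -10 + h q$ ($n{\left(q,h \right)} = -7 + \left(-3 + q h\right) = -7 + \left(-3 + h q\right) = -10 + h q$)
$z{\left(u,I \right)} = -10 + 325 I$ ($z{\left(u,I \right)} = 300 I + \left(-10 + 25 I\right) = -10 + 325 I$)
$z{\left(64,Q{\left(-19,M{\left(0 \right)} \right)} \right)} - -384191 = \left(-10 + 325 \left(-8\right)\right) - -384191 = \left(-10 - 2600\right) + 384191 = -2610 + 384191 = 381581$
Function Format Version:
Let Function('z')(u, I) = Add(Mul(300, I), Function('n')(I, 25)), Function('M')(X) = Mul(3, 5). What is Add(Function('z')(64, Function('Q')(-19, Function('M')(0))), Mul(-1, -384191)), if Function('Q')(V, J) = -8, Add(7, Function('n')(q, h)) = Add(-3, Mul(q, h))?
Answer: 381581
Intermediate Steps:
Function('M')(X) = 15
Function('n')(q, h) = Add(-10, Mul(h, q)) (Function('n')(q, h) = Add(-7, Add(-3, Mul(q, h))) = Add(-7, Add(-3, Mul(h, q))) = Add(-10, Mul(h, q)))
Function('z')(u, I) = Add(-10, Mul(325, I)) (Function('z')(u, I) = Add(Mul(300, I), Add(-10, Mul(25, I))) = Add(-10, Mul(325, I)))
Add(Function('z')(64, Function('Q')(-19, Function('M')(0))), Mul(-1, -384191)) = Add(Add(-10, Mul(325, -8)), Mul(-1, -384191)) = Add(Add(-10, -2600), 384191) = Add(-2610, 384191) = 381581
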